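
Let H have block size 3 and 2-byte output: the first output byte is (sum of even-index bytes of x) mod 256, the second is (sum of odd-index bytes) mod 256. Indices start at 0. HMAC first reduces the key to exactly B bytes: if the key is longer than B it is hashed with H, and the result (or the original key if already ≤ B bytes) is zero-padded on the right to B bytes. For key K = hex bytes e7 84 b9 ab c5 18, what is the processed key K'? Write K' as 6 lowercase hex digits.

|K| = 6 > B = 3, so first hash the key.
H(K): even-index sum = 613 mod 256 = 101; odd-index sum = 327 mod 256 = 71 → 65 47.
Zero-pad H(K) = 65 47 to 3 bytes: K' = 65 47 00.

654700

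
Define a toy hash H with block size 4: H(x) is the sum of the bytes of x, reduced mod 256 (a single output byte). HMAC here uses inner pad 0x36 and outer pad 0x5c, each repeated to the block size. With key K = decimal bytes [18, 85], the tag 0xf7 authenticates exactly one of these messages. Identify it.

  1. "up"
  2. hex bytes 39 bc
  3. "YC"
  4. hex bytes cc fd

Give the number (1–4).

2

Key decimal bytes [18, 85] = 12 55 is 2 bytes ≤ B = 4; zero-pad to 4 bytes: K' = 12 55 00 00.
K' ⊕ ipad = 24 63 36 36; K' ⊕ opad = 4e 09 5c 5c.
m1: inner = H(24 63 36 36 75 70) = d8; tag = H(4e 09 5c 5c d8) = e7
m2: inner = H(24 63 36 36 39 bc) = e8; tag = H(4e 09 5c 5c e8) = f7 ← matches
m3: inner = H(24 63 36 36 59 43) = 8f; tag = H(4e 09 5c 5c 8f) = 9e
m4: inner = H(24 63 36 36 cc fd) = bc; tag = H(4e 09 5c 5c bc) = cb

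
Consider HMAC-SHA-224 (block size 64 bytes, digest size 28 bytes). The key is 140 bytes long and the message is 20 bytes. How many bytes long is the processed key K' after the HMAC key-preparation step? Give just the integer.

64

Key is 140 > 64 bytes, so it is hashed to 28 bytes then zero-padded to 64: |K'| = 64.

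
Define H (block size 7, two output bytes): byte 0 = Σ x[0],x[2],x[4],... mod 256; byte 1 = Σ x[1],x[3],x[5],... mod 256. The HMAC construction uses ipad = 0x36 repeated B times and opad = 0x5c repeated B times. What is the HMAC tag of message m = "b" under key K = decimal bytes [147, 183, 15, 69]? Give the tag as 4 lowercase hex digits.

Key decimal bytes [147, 183, 15, 69] = 93 b7 0f 45 is 4 bytes ≤ B = 7; zero-pad to 7 bytes: K' = 93 b7 0f 45 00 00 00.
K' ⊕ ipad = a5 81 39 73 36 36 36.  K' ⊕ opad = cf eb 53 19 5c 5c 5c.
Inner input = (K'⊕ipad) ∥ m = a5 81 39 73 36 36 36 ∥ 62.
Inner hash: even-index sum = 330 mod 256 = 74; odd-index sum = 396 mod 256 = 140 → 4a 8c.
Outer input = (K'⊕opad) ∥ inner = cf eb 53 19 5c 5c 5c ∥ 4a 8c.
Outer hash (tag): even-index sum = 614 mod 256 = 102; odd-index sum = 426 mod 256 = 170 → 66 aa.

66aa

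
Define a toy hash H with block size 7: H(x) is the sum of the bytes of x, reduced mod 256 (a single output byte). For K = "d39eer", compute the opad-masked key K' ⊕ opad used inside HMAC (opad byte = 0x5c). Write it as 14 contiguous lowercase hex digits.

Key "d39eer" = 64 33 39 65 65 72 is 6 bytes ≤ B = 7; zero-pad to 7 bytes: K' = 64 33 39 65 65 72 00.
XOR each byte with 0x5c: 64⊕5c=38, 33⊕5c=6f, 39⊕5c=65, 65⊕5c=39, 65⊕5c=39, 72⊕5c=2e, 00⊕5c=5c.

386f6539392e5c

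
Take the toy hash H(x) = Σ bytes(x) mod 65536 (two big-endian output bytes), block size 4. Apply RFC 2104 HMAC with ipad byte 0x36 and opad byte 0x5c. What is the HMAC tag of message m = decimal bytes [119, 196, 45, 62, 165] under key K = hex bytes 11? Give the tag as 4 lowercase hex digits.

0178

Key hex bytes 11 is 1 byte ≤ B = 4; zero-pad to 4 bytes: K' = 11 00 00 00.
K' ⊕ ipad = 27 36 36 36.  K' ⊕ opad = 4d 5c 5c 5c.
Inner input = (K'⊕ipad) ∥ m = 27 36 36 36 ∥ 77 c4 2d 3e a5.
Inner hash: sum = 39+54+54+54+119+196+45+62+165 = 788 → 03 14.
Outer input = (K'⊕opad) ∥ inner = 4d 5c 5c 5c ∥ 03 14.
Outer hash (tag): sum = 77+92+92+92+3+20 = 376 → 01 78.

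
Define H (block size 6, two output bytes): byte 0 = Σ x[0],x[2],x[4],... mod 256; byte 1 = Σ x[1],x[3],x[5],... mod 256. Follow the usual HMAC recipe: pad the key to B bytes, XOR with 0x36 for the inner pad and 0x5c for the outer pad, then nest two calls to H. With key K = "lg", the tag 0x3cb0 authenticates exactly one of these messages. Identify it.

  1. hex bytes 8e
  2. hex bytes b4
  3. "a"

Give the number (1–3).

Key "lg" = 6c 67 is 2 bytes ≤ B = 6; zero-pad to 6 bytes: K' = 6c 67 00 00 00 00.
K' ⊕ ipad = 5a 51 36 36 36 36; K' ⊕ opad = 30 3b 5c 5c 5c 5c.
m1: inner = H(5a 51 36 36 36 36 8e) = 54 bd; tag = H(30 3b 5c 5c 5c 5c 54 bd) = 3cb0 ← matches
m2: inner = H(5a 51 36 36 36 36 b4) = 7a bd; tag = H(30 3b 5c 5c 5c 5c 7a bd) = 62b0
m3: inner = H(5a 51 36 36 36 36 61) = 27 bd; tag = H(30 3b 5c 5c 5c 5c 27 bd) = 0fb0

1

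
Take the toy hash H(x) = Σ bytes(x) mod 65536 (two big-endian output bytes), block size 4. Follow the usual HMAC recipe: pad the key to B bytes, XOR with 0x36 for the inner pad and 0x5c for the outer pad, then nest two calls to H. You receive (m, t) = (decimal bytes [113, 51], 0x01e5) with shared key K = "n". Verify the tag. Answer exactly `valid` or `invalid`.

valid

Key "n" = 6e is 1 byte ≤ B = 4; zero-pad to 4 bytes: K' = 6e 00 00 00.
K' ⊕ ipad = 58 36 36 36; K' ⊕ opad = 32 5c 5c 5c.
Inner hash: sum = 88+54+54+54+113+51 = 414 → 01 9e.
Outer hash (recomputed tag): sum = 50+92+92+92+1+158 = 485 → 01 e5.
Recomputed tag = 01e5; claimed = 01e5 → match.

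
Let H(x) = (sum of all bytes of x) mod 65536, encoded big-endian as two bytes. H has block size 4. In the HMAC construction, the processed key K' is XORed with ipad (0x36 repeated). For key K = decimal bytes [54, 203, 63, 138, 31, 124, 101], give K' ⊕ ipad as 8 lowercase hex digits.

Key decimal bytes [54, 203, 63, 138, 31, 124, 101] = 36 cb 3f 8a 1f 7c 65 is 7 bytes > B = 4, so hash it first: H(key) = 02 ca, then zero-pad to 4 bytes: K' = 02 ca 00 00.
XOR each byte with 0x36: 02⊕36=34, ca⊕36=fc, 00⊕36=36, 00⊕36=36.

34fc3636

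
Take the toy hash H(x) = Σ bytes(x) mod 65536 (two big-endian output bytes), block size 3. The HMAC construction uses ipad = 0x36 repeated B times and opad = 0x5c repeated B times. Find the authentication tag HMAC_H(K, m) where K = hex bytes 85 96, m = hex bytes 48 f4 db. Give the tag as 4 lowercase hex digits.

Key hex bytes 85 96 is 2 bytes ≤ B = 3; zero-pad to 3 bytes: K' = 85 96 00.
K' ⊕ ipad = b3 a0 36.  K' ⊕ opad = d9 ca 5c.
Inner input = (K'⊕ipad) ∥ m = b3 a0 36 ∥ 48 f4 db.
Inner hash: sum = 179+160+54+72+244+219 = 928 → 03 a0.
Outer input = (K'⊕opad) ∥ inner = d9 ca 5c ∥ 03 a0.
Outer hash (tag): sum = 217+202+92+3+160 = 674 → 02 a2.

02a2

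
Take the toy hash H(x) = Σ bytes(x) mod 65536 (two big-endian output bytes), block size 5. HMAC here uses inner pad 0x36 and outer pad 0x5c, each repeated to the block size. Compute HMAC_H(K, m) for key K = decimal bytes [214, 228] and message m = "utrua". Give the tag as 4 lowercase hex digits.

02df

Key decimal bytes [214, 228] = d6 e4 is 2 bytes ≤ B = 5; zero-pad to 5 bytes: K' = d6 e4 00 00 00.
K' ⊕ ipad = e0 d2 36 36 36.  K' ⊕ opad = 8a b8 5c 5c 5c.
Inner input = (K'⊕ipad) ∥ m = e0 d2 36 36 36 ∥ 75 74 72 75 61.
Inner hash: sum = 224+210+54+54+54+117+116+114+117+97 = 1157 → 04 85.
Outer input = (K'⊕opad) ∥ inner = 8a b8 5c 5c 5c ∥ 04 85.
Outer hash (tag): sum = 138+184+92+92+92+4+133 = 735 → 02 df.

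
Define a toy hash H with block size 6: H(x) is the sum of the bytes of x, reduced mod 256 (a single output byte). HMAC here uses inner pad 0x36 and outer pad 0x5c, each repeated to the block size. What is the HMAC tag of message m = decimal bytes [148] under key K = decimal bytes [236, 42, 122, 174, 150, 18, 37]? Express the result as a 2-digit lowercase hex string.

02

Key decimal bytes [236, 42, 122, 174, 150, 18, 37] = ec 2a 7a ae 96 12 25 is 7 bytes > B = 6, so hash it first: H(key) = 0b, then zero-pad to 6 bytes: K' = 0b 00 00 00 00 00.
K' ⊕ ipad = 3d 36 36 36 36 36.  K' ⊕ opad = 57 5c 5c 5c 5c 5c.
Inner input = (K'⊕ipad) ∥ m = 3d 36 36 36 36 36 ∥ 94.
Inner hash: sum = 61+54+54+54+54+54+148 = 479; mod 256 = 223 → df.
Outer input = (K'⊕opad) ∥ inner = 57 5c 5c 5c 5c 5c ∥ df.
Outer hash (tag): sum = 87+92+92+92+92+92+223 = 770; mod 256 = 2 → 02.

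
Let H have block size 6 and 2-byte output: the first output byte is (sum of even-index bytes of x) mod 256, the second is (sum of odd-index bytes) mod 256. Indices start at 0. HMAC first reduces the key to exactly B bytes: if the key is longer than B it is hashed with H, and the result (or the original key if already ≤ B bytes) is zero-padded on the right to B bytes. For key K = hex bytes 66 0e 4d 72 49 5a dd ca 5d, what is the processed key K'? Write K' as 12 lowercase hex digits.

|K| = 9 > B = 6, so first hash the key.
H(K): even-index sum = 566 mod 256 = 54; odd-index sum = 420 mod 256 = 164 → 36 a4.
Zero-pad H(K) = 36 a4 to 6 bytes: K' = 36 a4 00 00 00 00.

36a400000000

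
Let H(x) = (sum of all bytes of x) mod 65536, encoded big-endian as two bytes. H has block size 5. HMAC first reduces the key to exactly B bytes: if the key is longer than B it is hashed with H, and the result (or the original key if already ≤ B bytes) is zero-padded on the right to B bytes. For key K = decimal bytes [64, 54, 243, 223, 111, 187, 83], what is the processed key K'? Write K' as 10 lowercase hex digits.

|K| = 7 > B = 5, so first hash the key.
H(K): sum = 64+54+243+223+111+187+83 = 965 → 03 c5.
Zero-pad H(K) = 03 c5 to 5 bytes: K' = 03 c5 00 00 00.

03c5000000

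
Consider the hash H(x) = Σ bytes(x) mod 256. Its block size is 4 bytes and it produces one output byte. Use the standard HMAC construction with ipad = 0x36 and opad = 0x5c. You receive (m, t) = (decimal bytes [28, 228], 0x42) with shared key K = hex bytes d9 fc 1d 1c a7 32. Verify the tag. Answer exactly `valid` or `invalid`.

Key hex bytes d9 fc 1d 1c a7 32 is 6 bytes > B = 4, so hash it first: H(key) = e7, then zero-pad to 4 bytes: K' = e7 00 00 00.
K' ⊕ ipad = d1 36 36 36; K' ⊕ opad = bb 5c 5c 5c.
Inner hash: sum = 209+54+54+54+28+228 = 627; mod 256 = 115 → 73.
Outer hash (recomputed tag): sum = 187+92+92+92+115 = 578; mod 256 = 66 → 42.
Recomputed tag = 42; claimed = 42 → match.

valid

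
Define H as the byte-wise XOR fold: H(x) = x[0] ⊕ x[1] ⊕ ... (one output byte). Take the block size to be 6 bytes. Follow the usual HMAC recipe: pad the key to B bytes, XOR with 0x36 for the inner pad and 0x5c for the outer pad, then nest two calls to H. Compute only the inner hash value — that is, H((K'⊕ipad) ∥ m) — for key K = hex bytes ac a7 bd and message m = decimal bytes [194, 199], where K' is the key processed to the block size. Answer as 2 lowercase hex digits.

b3

Key hex bytes ac a7 bd is 3 bytes ≤ B = 6; zero-pad to 6 bytes: K' = ac a7 bd 00 00 00.
K' ⊕ ipad = 9a 91 8b 36 36 36.
Inner input = 9a 91 8b 36 36 36 ∥ c2 c7.
Inner hash: XOR 9a⊕91⊕8b⊕36⊕36⊕36⊕c2⊕c7 = b3.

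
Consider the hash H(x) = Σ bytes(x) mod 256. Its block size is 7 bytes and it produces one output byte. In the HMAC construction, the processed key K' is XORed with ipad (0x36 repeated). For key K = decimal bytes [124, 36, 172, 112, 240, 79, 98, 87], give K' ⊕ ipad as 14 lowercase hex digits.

Key decimal bytes [124, 36, 172, 112, 240, 79, 98, 87] = 7c 24 ac 70 f0 4f 62 57 is 8 bytes > B = 7, so hash it first: H(key) = b4, then zero-pad to 7 bytes: K' = b4 00 00 00 00 00 00.
XOR each byte with 0x36: b4⊕36=82, 00⊕36=36, 00⊕36=36, 00⊕36=36, 00⊕36=36, 00⊕36=36, 00⊕36=36.

82363636363636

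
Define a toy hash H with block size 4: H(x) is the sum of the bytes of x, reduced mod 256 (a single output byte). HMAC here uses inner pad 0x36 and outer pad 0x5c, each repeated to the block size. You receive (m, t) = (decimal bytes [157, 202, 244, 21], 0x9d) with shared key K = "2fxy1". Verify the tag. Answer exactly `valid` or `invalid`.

Key "2fxy1" = 32 66 78 79 31 is 5 bytes > B = 4, so hash it first: H(key) = ba, then zero-pad to 4 bytes: K' = ba 00 00 00.
K' ⊕ ipad = 8c 36 36 36; K' ⊕ opad = e6 5c 5c 5c.
Inner hash: sum = 140+54+54+54+157+202+244+21 = 926; mod 256 = 158 → 9e.
Outer hash (recomputed tag): sum = 230+92+92+92+158 = 664; mod 256 = 152 → 98.
Recomputed tag = 98; claimed = 9d → mismatch.

invalid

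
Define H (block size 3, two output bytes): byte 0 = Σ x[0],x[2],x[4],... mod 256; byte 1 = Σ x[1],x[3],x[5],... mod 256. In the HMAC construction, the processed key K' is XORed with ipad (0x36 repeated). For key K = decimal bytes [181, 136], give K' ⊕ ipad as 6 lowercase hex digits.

83be36

Key decimal bytes [181, 136] = b5 88 is 2 bytes ≤ B = 3; zero-pad to 3 bytes: K' = b5 88 00.
XOR each byte with 0x36: b5⊕36=83, 88⊕36=be, 00⊕36=36.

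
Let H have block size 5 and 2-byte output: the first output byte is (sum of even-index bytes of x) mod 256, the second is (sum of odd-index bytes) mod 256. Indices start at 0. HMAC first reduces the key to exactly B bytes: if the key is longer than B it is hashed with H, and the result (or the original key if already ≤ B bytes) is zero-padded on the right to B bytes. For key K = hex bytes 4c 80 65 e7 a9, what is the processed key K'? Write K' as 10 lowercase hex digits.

4c8065e7a9

Key hex bytes 4c 80 65 e7 a9 is exactly B = 5 bytes: K' = 4c 80 65 e7 a9.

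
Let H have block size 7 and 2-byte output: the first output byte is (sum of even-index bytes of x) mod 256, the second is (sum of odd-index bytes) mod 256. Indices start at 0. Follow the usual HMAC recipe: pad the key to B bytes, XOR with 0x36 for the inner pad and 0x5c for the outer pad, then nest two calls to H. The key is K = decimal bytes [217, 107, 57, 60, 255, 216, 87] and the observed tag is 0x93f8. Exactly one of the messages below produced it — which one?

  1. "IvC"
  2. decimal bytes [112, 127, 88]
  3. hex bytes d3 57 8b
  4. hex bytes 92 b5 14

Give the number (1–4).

4

Key decimal bytes [217, 107, 57, 60, 255, 216, 87] = d9 6b 39 3c ff d8 57 is exactly B = 7 bytes: K' = d9 6b 39 3c ff d8 57.
K' ⊕ ipad = ef 5d 0f 0a c9 ee 61; K' ⊕ opad = 85 37 65 60 a3 84 0b.
m1: inner = H(ef 5d 0f 0a c9 ee 61 49 76 43) = 9e e1; tag = H(85 37 65 60 a3 84 0b 9e e1) = 79b9
m2: inner = H(ef 5d 0f 0a c9 ee 61 70 7f 58) = a7 1d; tag = H(85 37 65 60 a3 84 0b a7 1d) = b5c2
m3: inner = H(ef 5d 0f 0a c9 ee 61 d3 57 8b) = 7f b3; tag = H(85 37 65 60 a3 84 0b 7f b3) = 4b9a
m4: inner = H(ef 5d 0f 0a c9 ee 61 92 b5 14) = dd fb; tag = H(85 37 65 60 a3 84 0b dd fb) = 93f8 ← matches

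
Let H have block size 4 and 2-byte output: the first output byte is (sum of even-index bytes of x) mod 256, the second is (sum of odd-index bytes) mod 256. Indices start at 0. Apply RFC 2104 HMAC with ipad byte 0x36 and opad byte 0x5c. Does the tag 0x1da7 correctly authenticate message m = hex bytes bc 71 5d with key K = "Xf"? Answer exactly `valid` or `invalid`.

Key "Xf" = 58 66 is 2 bytes ≤ B = 4; zero-pad to 4 bytes: K' = 58 66 00 00.
K' ⊕ ipad = 6e 50 36 36; K' ⊕ opad = 04 3a 5c 5c.
Inner hash: even-index sum = 445 mod 256 = 189; odd-index sum = 247 mod 256 = 247 → bd f7.
Outer hash (recomputed tag): even-index sum = 285 mod 256 = 29; odd-index sum = 397 mod 256 = 141 → 1d 8d.
Recomputed tag = 1d8d; claimed = 1da7 → mismatch.

invalid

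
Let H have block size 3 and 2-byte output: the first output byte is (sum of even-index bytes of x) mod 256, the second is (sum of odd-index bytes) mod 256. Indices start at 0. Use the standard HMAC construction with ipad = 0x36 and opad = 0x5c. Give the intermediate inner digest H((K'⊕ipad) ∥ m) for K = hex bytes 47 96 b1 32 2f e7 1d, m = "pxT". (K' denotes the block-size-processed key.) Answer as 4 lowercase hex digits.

Key hex bytes 47 96 b1 32 2f e7 1d is 7 bytes > B = 3, so hash it first: H(key) = 44 af, then zero-pad to 3 bytes: K' = 44 af 00.
K' ⊕ ipad = 72 99 36.
Inner input = 72 99 36 ∥ 70 78 54.
Inner hash: even-index sum = 288 mod 256 = 32; odd-index sum = 349 mod 256 = 93 → 20 5d.

205d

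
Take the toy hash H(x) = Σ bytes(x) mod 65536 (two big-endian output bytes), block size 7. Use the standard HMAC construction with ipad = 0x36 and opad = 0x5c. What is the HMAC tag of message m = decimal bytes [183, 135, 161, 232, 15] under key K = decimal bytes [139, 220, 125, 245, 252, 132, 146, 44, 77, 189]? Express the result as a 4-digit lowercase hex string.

02d2

Key decimal bytes [139, 220, 125, 245, 252, 132, 146, 44, 77, 189] = 8b dc 7d f5 fc 84 92 2c 4d bd is 10 bytes > B = 7, so hash it first: H(key) = 06 21, then zero-pad to 7 bytes: K' = 06 21 00 00 00 00 00.
K' ⊕ ipad = 30 17 36 36 36 36 36.  K' ⊕ opad = 5a 7d 5c 5c 5c 5c 5c.
Inner input = (K'⊕ipad) ∥ m = 30 17 36 36 36 36 36 ∥ b7 87 a1 e8 0f.
Inner hash: sum = 48+23+54+54+54+54+54+183+135+161+232+15 = 1067 → 04 2b.
Outer input = (K'⊕opad) ∥ inner = 5a 7d 5c 5c 5c 5c 5c ∥ 04 2b.
Outer hash (tag): sum = 90+125+92+92+92+92+92+4+43 = 722 → 02 d2.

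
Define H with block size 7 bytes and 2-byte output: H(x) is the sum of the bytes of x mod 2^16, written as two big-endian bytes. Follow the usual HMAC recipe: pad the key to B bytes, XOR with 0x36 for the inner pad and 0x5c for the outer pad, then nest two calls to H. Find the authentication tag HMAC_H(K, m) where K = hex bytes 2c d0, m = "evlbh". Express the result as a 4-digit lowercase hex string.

02eb

Key hex bytes 2c d0 is 2 bytes ≤ B = 7; zero-pad to 7 bytes: K' = 2c d0 00 00 00 00 00.
K' ⊕ ipad = 1a e6 36 36 36 36 36.  K' ⊕ opad = 70 8c 5c 5c 5c 5c 5c.
Inner input = (K'⊕ipad) ∥ m = 1a e6 36 36 36 36 36 ∥ 65 76 6c 62 68.
Inner hash: sum = 26+230+54+54+54+54+54+101+118+108+98+104 = 1055 → 04 1f.
Outer input = (K'⊕opad) ∥ inner = 70 8c 5c 5c 5c 5c 5c ∥ 04 1f.
Outer hash (tag): sum = 112+140+92+92+92+92+92+4+31 = 747 → 02 eb.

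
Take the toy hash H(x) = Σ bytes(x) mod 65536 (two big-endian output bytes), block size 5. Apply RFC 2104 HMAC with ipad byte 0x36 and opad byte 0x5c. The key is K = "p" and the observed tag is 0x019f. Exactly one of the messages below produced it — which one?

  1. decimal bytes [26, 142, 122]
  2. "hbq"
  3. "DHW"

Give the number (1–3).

3

Key "p" = 70 is 1 byte ≤ B = 5; zero-pad to 5 bytes: K' = 70 00 00 00 00.
K' ⊕ ipad = 46 36 36 36 36; K' ⊕ opad = 2c 5c 5c 5c 5c.
m1: inner = H(46 36 36 36 36 1a 8e 7a) = 02 40; tag = H(2c 5c 5c 5c 5c 02 40) = 01de
m2: inner = H(46 36 36 36 36 68 62 71) = 02 59; tag = H(2c 5c 5c 5c 5c 02 59) = 01f7
m3: inner = H(46 36 36 36 36 44 48 57) = 02 01; tag = H(2c 5c 5c 5c 5c 02 01) = 019f ← matches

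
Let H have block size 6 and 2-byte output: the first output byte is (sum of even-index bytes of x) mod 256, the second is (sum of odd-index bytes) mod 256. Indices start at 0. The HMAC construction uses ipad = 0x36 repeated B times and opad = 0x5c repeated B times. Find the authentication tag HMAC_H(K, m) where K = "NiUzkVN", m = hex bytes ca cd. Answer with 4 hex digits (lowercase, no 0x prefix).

Key "NiUzkVN" = 4e 69 55 7a 6b 56 4e is 7 bytes > B = 6, so hash it first: H(key) = 5c 39, then zero-pad to 6 bytes: K' = 5c 39 00 00 00 00.
K' ⊕ ipad = 6a 0f 36 36 36 36.  K' ⊕ opad = 00 65 5c 5c 5c 5c.
Inner input = (K'⊕ipad) ∥ m = 6a 0f 36 36 36 36 ∥ ca cd.
Inner hash: even-index sum = 416 mod 256 = 160; odd-index sum = 328 mod 256 = 72 → a0 48.
Outer input = (K'⊕opad) ∥ inner = 00 65 5c 5c 5c 5c ∥ a0 48.
Outer hash (tag): even-index sum = 344 mod 256 = 88; odd-index sum = 357 mod 256 = 101 → 58 65.

5865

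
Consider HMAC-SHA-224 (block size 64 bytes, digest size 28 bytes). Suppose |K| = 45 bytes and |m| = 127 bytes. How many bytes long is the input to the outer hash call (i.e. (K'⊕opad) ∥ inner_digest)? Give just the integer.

92

Key is 45 ≤ 64 bytes, zero-padded: |K'| = 64.
Outer input = (K'⊕opad) ∥ H(inner) → 64 + 28 = 92 bytes.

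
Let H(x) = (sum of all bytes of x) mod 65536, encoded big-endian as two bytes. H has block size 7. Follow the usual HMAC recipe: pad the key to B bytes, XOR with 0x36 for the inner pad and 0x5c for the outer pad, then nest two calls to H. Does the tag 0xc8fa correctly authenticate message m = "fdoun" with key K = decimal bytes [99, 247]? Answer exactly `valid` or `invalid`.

Key decimal bytes [99, 247] = 63 f7 is 2 bytes ≤ B = 7; zero-pad to 7 bytes: K' = 63 f7 00 00 00 00 00.
K' ⊕ ipad = 55 c1 36 36 36 36 36; K' ⊕ opad = 3f ab 5c 5c 5c 5c 5c.
Inner hash: sum = 85+193+54+54+54+54+54+102+100+111+117+110 = 1088 → 04 40.
Outer hash (recomputed tag): sum = 63+171+92+92+92+92+92+4+64 = 762 → 02 fa.
Recomputed tag = 02fa; claimed = c8fa → mismatch.

invalid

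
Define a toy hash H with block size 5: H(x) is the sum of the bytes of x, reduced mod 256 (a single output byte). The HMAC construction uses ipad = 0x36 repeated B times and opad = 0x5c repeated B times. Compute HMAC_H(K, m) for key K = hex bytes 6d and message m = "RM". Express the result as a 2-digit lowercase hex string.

Key hex bytes 6d is 1 byte ≤ B = 5; zero-pad to 5 bytes: K' = 6d 00 00 00 00.
K' ⊕ ipad = 5b 36 36 36 36.  K' ⊕ opad = 31 5c 5c 5c 5c.
Inner input = (K'⊕ipad) ∥ m = 5b 36 36 36 36 ∥ 52 4d.
Inner hash: sum = 91+54+54+54+54+82+77 = 466; mod 256 = 210 → d2.
Outer input = (K'⊕opad) ∥ inner = 31 5c 5c 5c 5c ∥ d2.
Outer hash (tag): sum = 49+92+92+92+92+210 = 627; mod 256 = 115 → 73.

73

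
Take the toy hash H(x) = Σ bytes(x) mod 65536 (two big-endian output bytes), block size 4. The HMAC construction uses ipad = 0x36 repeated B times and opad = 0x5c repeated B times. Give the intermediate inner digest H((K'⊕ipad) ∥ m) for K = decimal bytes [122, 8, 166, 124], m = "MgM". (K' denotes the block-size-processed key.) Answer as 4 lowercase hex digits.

Key decimal bytes [122, 8, 166, 124] = 7a 08 a6 7c is exactly B = 4 bytes: K' = 7a 08 a6 7c.
K' ⊕ ipad = 4c 3e 90 4a.
Inner input = 4c 3e 90 4a ∥ 4d 67 4d.
Inner hash: sum = 76+62+144+74+77+103+77 = 613 → 02 65.

0265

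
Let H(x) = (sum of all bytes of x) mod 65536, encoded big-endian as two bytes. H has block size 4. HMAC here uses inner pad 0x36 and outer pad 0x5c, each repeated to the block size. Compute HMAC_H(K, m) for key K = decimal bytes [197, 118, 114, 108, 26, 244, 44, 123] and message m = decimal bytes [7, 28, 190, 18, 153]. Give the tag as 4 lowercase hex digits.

Key decimal bytes [197, 118, 114, 108, 26, 244, 44, 123] = c5 76 72 6c 1a f4 2c 7b is 8 bytes > B = 4, so hash it first: H(key) = 03 ce, then zero-pad to 4 bytes: K' = 03 ce 00 00.
K' ⊕ ipad = 35 f8 36 36.  K' ⊕ opad = 5f 92 5c 5c.
Inner input = (K'⊕ipad) ∥ m = 35 f8 36 36 ∥ 07 1c be 12 99.
Inner hash: sum = 53+248+54+54+7+28+190+18+153 = 805 → 03 25.
Outer input = (K'⊕opad) ∥ inner = 5f 92 5c 5c ∥ 03 25.
Outer hash (tag): sum = 95+146+92+92+3+37 = 465 → 01 d1.

01d1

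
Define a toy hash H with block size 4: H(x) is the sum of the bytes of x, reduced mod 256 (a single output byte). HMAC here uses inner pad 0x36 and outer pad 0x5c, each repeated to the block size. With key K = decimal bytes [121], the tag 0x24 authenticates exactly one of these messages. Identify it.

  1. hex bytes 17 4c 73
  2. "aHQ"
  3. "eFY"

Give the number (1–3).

2

Key decimal bytes [121] = 79 is 1 byte ≤ B = 4; zero-pad to 4 bytes: K' = 79 00 00 00.
K' ⊕ ipad = 4f 36 36 36; K' ⊕ opad = 25 5c 5c 5c.
m1: inner = H(4f 36 36 36 17 4c 73) = c7; tag = H(25 5c 5c 5c c7) = 00
m2: inner = H(4f 36 36 36 61 48 51) = eb; tag = H(25 5c 5c 5c eb) = 24 ← matches
m3: inner = H(4f 36 36 36 65 46 59) = f5; tag = H(25 5c 5c 5c f5) = 2e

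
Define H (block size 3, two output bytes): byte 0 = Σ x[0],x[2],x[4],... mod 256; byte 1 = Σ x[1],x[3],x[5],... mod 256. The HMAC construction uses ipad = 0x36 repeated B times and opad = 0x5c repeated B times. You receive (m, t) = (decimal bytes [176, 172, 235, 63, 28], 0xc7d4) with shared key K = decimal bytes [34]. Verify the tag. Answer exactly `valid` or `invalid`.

Key decimal bytes [34] = 22 is 1 byte ≤ B = 3; zero-pad to 3 bytes: K' = 22 00 00.
K' ⊕ ipad = 14 36 36; K' ⊕ opad = 7e 5c 5c.
Inner hash: even-index sum = 309 mod 256 = 53; odd-index sum = 493 mod 256 = 237 → 35 ed.
Outer hash (recomputed tag): even-index sum = 455 mod 256 = 199; odd-index sum = 145 mod 256 = 145 → c7 91.
Recomputed tag = c791; claimed = c7d4 → mismatch.

invalid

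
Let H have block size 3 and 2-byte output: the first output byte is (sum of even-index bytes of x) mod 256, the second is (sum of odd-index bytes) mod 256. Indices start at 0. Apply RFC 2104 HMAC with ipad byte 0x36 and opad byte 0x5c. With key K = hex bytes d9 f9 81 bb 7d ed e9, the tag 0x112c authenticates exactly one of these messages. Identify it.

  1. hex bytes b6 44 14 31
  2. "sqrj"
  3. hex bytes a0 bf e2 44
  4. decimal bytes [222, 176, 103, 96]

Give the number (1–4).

Key hex bytes d9 f9 81 bb 7d ed e9 is 7 bytes > B = 3, so hash it first: H(key) = c0 a1, then zero-pad to 3 bytes: K' = c0 a1 00.
K' ⊕ ipad = f6 97 36; K' ⊕ opad = 9c fd 5c.
m1: inner = H(f6 97 36 b6 44 14 31) = a1 61; tag = H(9c fd 5c a1 61) = 599e
m2: inner = H(f6 97 36 73 71 72 6a) = 07 7c; tag = H(9c fd 5c 07 7c) = 7404
m3: inner = H(f6 97 36 a0 bf e2 44) = 2f 19; tag = H(9c fd 5c 2f 19) = 112c ← matches
m4: inner = H(f6 97 36 de b0 67 60) = 3c dc; tag = H(9c fd 5c 3c dc) = d439

3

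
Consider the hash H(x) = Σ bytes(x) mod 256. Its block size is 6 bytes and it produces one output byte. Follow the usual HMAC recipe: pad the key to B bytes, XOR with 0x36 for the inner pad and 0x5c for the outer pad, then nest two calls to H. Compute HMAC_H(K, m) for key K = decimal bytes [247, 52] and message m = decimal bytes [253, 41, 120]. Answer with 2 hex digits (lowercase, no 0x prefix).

bc

Key decimal bytes [247, 52] = f7 34 is 2 bytes ≤ B = 6; zero-pad to 6 bytes: K' = f7 34 00 00 00 00.
K' ⊕ ipad = c1 02 36 36 36 36.  K' ⊕ opad = ab 68 5c 5c 5c 5c.
Inner input = (K'⊕ipad) ∥ m = c1 02 36 36 36 36 ∥ fd 29 78.
Inner hash: sum = 193+2+54+54+54+54+253+41+120 = 825; mod 256 = 57 → 39.
Outer input = (K'⊕opad) ∥ inner = ab 68 5c 5c 5c 5c ∥ 39.
Outer hash (tag): sum = 171+104+92+92+92+92+57 = 700; mod 256 = 188 → bc.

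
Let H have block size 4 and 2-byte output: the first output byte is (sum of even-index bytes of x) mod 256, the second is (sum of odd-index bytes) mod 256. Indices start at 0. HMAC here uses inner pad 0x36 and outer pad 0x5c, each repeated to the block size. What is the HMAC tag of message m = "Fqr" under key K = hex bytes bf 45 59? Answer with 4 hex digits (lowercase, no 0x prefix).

988f

Key hex bytes bf 45 59 is 3 bytes ≤ B = 4; zero-pad to 4 bytes: K' = bf 45 59 00.
K' ⊕ ipad = 89 73 6f 36.  K' ⊕ opad = e3 19 05 5c.
Inner input = (K'⊕ipad) ∥ m = 89 73 6f 36 ∥ 46 71 72.
Inner hash: even-index sum = 432 mod 256 = 176; odd-index sum = 282 mod 256 = 26 → b0 1a.
Outer input = (K'⊕opad) ∥ inner = e3 19 05 5c ∥ b0 1a.
Outer hash (tag): even-index sum = 408 mod 256 = 152; odd-index sum = 143 mod 256 = 143 → 98 8f.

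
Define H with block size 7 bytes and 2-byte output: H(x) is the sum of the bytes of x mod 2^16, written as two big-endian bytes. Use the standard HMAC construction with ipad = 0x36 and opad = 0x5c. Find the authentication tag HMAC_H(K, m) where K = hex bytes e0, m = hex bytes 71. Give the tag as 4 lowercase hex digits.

0371

Key hex bytes e0 is 1 byte ≤ B = 7; zero-pad to 7 bytes: K' = e0 00 00 00 00 00 00.
K' ⊕ ipad = d6 36 36 36 36 36 36.  K' ⊕ opad = bc 5c 5c 5c 5c 5c 5c.
Inner input = (K'⊕ipad) ∥ m = d6 36 36 36 36 36 36 ∥ 71.
Inner hash: sum = 214+54+54+54+54+54+54+113 = 651 → 02 8b.
Outer input = (K'⊕opad) ∥ inner = bc 5c 5c 5c 5c 5c 5c ∥ 02 8b.
Outer hash (tag): sum = 188+92+92+92+92+92+92+2+139 = 881 → 03 71.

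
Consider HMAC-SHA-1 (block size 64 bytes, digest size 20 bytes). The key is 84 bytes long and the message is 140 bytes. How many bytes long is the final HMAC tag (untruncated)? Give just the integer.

20

The tag is one SHA-1 digest: 20 bytes.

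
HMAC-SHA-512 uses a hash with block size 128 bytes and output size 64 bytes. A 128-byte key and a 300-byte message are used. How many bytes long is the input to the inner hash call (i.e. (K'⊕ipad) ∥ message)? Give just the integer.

Key is 128 ≤ 128 bytes, zero-padded: |K'| = 128.
Inner input = (K'⊕ipad) ∥ m → 128 + 300 = 428 bytes.

428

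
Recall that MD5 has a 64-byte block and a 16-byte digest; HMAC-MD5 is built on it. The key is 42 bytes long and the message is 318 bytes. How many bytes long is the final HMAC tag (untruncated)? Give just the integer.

The tag is one MD5 digest: 16 bytes.

16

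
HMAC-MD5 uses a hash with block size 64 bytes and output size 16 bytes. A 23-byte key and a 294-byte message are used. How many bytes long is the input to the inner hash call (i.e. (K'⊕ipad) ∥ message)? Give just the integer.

Key is 23 ≤ 64 bytes, zero-padded: |K'| = 64.
Inner input = (K'⊕ipad) ∥ m → 64 + 294 = 358 bytes.

358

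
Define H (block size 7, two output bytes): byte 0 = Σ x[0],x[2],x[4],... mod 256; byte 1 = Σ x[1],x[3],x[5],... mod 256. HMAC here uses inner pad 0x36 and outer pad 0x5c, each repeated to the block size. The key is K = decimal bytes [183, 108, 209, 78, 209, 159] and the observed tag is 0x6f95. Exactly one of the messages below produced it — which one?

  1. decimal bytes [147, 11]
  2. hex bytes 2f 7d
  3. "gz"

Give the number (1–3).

1

Key decimal bytes [183, 108, 209, 78, 209, 159] = b7 6c d1 4e d1 9f is 6 bytes ≤ B = 7; zero-pad to 7 bytes: K' = b7 6c d1 4e d1 9f 00.
K' ⊕ ipad = 81 5a e7 78 e7 a9 36; K' ⊕ opad = eb 30 8d 12 8d c3 5c.
m1: inner = H(81 5a e7 78 e7 a9 36 93 0b) = 90 0e; tag = H(eb 30 8d 12 8d c3 5c 90 0e) = 6f95 ← matches
m2: inner = H(81 5a e7 78 e7 a9 36 2f 7d) = 02 aa; tag = H(eb 30 8d 12 8d c3 5c 02 aa) = 0b07
m3: inner = H(81 5a e7 78 e7 a9 36 67 7a) = ff e2; tag = H(eb 30 8d 12 8d c3 5c ff e2) = 4304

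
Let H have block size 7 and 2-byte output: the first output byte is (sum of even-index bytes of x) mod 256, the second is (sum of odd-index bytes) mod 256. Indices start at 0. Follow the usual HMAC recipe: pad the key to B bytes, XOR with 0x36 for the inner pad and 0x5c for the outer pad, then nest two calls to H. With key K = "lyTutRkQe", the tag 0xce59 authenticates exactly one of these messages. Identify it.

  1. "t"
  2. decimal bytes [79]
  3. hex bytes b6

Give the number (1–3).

Key "lyTutRkQe" = 6c 79 54 75 74 52 6b 51 65 is 9 bytes > B = 7, so hash it first: H(key) = 04 91, then zero-pad to 7 bytes: K' = 04 91 00 00 00 00 00.
K' ⊕ ipad = 32 a7 36 36 36 36 36; K' ⊕ opad = 58 cd 5c 5c 5c 5c 5c.
m1: inner = H(32 a7 36 36 36 36 36 74) = d4 87; tag = H(58 cd 5c 5c 5c 5c 5c d4 87) = f359
m2: inner = H(32 a7 36 36 36 36 36 4f) = d4 62; tag = H(58 cd 5c 5c 5c 5c 5c d4 62) = ce59 ← matches
m3: inner = H(32 a7 36 36 36 36 36 b6) = d4 c9; tag = H(58 cd 5c 5c 5c 5c 5c d4 c9) = 3559

2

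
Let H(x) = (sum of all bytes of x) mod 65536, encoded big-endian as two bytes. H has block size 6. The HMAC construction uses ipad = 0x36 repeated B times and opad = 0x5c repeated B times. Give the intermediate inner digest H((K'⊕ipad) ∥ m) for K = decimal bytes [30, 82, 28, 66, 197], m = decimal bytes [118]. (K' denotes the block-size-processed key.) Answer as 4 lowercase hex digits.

Key decimal bytes [30, 82, 28, 66, 197] = 1e 52 1c 42 c5 is 5 bytes ≤ B = 6; zero-pad to 6 bytes: K' = 1e 52 1c 42 c5 00.
K' ⊕ ipad = 28 64 2a 74 f3 36.
Inner input = 28 64 2a 74 f3 36 ∥ 76.
Inner hash: sum = 40+100+42+116+243+54+118 = 713 → 02 c9.

02c9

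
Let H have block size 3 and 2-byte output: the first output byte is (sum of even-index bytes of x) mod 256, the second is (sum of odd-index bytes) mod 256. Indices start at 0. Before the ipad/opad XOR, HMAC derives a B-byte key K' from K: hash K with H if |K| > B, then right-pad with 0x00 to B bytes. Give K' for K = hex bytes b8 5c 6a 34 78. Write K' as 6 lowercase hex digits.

|K| = 5 > B = 3, so first hash the key.
H(K): even-index sum = 410 mod 256 = 154; odd-index sum = 144 mod 256 = 144 → 9a 90.
Zero-pad H(K) = 9a 90 to 3 bytes: K' = 9a 90 00.

9a9000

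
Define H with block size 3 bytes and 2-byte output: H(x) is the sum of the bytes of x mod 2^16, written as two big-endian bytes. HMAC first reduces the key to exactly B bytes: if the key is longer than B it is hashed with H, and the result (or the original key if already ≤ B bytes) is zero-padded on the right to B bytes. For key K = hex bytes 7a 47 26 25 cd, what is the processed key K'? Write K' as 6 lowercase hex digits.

01d900

|K| = 5 > B = 3, so first hash the key.
H(K): sum = 122+71+38+37+205 = 473 → 01 d9.
Zero-pad H(K) = 01 d9 to 3 bytes: K' = 01 d9 00.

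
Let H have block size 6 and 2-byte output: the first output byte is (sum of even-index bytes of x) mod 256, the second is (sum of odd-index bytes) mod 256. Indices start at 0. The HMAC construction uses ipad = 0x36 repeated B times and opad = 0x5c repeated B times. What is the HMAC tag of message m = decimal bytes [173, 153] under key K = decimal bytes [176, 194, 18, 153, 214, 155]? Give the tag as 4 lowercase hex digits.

fb13

Key decimal bytes [176, 194, 18, 153, 214, 155] = b0 c2 12 99 d6 9b is exactly B = 6 bytes: K' = b0 c2 12 99 d6 9b.
K' ⊕ ipad = 86 f4 24 af e0 ad.  K' ⊕ opad = ec 9e 4e c5 8a c7.
Inner input = (K'⊕ipad) ∥ m = 86 f4 24 af e0 ad ∥ ad 99.
Inner hash: even-index sum = 567 mod 256 = 55; odd-index sum = 745 mod 256 = 233 → 37 e9.
Outer input = (K'⊕opad) ∥ inner = ec 9e 4e c5 8a c7 ∥ 37 e9.
Outer hash (tag): even-index sum = 507 mod 256 = 251; odd-index sum = 787 mod 256 = 19 → fb 13.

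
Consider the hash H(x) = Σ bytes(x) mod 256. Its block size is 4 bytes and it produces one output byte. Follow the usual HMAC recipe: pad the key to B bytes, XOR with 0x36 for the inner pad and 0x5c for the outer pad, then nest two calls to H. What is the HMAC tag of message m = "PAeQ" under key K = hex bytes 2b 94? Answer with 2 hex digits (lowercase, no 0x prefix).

69

Key hex bytes 2b 94 is 2 bytes ≤ B = 4; zero-pad to 4 bytes: K' = 2b 94 00 00.
K' ⊕ ipad = 1d a2 36 36.  K' ⊕ opad = 77 c8 5c 5c.
Inner input = (K'⊕ipad) ∥ m = 1d a2 36 36 ∥ 50 41 65 51.
Inner hash: sum = 29+162+54+54+80+65+101+81 = 626; mod 256 = 114 → 72.
Outer input = (K'⊕opad) ∥ inner = 77 c8 5c 5c ∥ 72.
Outer hash (tag): sum = 119+200+92+92+114 = 617; mod 256 = 105 → 69.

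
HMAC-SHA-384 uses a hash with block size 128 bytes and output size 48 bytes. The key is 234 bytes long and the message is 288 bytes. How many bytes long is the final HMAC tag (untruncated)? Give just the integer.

The tag is one SHA-384 digest: 48 bytes.

48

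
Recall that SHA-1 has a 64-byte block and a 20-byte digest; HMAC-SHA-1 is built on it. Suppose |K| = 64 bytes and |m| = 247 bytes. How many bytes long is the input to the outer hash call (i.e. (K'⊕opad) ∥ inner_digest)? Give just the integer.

84

Key is 64 ≤ 64 bytes, zero-padded: |K'| = 64.
Outer input = (K'⊕opad) ∥ H(inner) → 64 + 20 = 84 bytes.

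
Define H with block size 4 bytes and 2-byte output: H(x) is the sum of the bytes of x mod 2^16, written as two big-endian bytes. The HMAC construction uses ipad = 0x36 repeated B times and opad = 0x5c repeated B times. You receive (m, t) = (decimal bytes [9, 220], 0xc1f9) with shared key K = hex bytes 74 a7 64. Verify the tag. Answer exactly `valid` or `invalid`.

Key hex bytes 74 a7 64 is 3 bytes ≤ B = 4; zero-pad to 4 bytes: K' = 74 a7 64 00.
K' ⊕ ipad = 42 91 52 36; K' ⊕ opad = 28 fb 38 5c.
Inner hash: sum = 66+145+82+54+9+220 = 576 → 02 40.
Outer hash (recomputed tag): sum = 40+251+56+92+2+64 = 505 → 01 f9.
Recomputed tag = 01f9; claimed = c1f9 → mismatch.

invalid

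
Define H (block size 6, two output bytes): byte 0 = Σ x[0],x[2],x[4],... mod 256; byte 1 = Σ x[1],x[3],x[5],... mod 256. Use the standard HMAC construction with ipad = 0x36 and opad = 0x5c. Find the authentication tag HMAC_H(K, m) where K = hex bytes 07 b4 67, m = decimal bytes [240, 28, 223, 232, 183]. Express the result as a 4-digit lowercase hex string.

Key hex bytes 07 b4 67 is 3 bytes ≤ B = 6; zero-pad to 6 bytes: K' = 07 b4 67 00 00 00.
K' ⊕ ipad = 31 82 51 36 36 36.  K' ⊕ opad = 5b e8 3b 5c 5c 5c.
Inner input = (K'⊕ipad) ∥ m = 31 82 51 36 36 36 ∥ f0 1c df e8 b7.
Inner hash: even-index sum = 830 mod 256 = 62; odd-index sum = 498 mod 256 = 242 → 3e f2.
Outer input = (K'⊕opad) ∥ inner = 5b e8 3b 5c 5c 5c ∥ 3e f2.
Outer hash (tag): even-index sum = 304 mod 256 = 48; odd-index sum = 658 mod 256 = 146 → 30 92.

3092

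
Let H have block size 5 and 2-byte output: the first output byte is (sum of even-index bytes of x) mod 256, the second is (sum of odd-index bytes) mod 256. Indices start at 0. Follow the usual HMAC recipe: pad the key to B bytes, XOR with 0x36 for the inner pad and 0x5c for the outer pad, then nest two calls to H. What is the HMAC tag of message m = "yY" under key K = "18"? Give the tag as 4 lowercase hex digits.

e28c

Key "18" = 31 38 is 2 bytes ≤ B = 5; zero-pad to 5 bytes: K' = 31 38 00 00 00.
K' ⊕ ipad = 07 0e 36 36 36.  K' ⊕ opad = 6d 64 5c 5c 5c.
Inner input = (K'⊕ipad) ∥ m = 07 0e 36 36 36 ∥ 79 59.
Inner hash: even-index sum = 204 mod 256 = 204; odd-index sum = 189 mod 256 = 189 → cc bd.
Outer input = (K'⊕opad) ∥ inner = 6d 64 5c 5c 5c ∥ cc bd.
Outer hash (tag): even-index sum = 482 mod 256 = 226; odd-index sum = 396 mod 256 = 140 → e2 8c.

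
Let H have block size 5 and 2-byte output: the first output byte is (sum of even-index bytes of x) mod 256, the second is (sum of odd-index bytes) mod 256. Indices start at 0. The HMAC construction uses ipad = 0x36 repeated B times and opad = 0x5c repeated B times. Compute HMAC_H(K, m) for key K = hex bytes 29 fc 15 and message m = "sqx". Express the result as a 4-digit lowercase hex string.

Key hex bytes 29 fc 15 is 3 bytes ≤ B = 5; zero-pad to 5 bytes: K' = 29 fc 15 00 00.
K' ⊕ ipad = 1f ca 23 36 36.  K' ⊕ opad = 75 a0 49 5c 5c.
Inner input = (K'⊕ipad) ∥ m = 1f ca 23 36 36 ∥ 73 71 78.
Inner hash: even-index sum = 233 mod 256 = 233; odd-index sum = 491 mod 256 = 235 → e9 eb.
Outer input = (K'⊕opad) ∥ inner = 75 a0 49 5c 5c ∥ e9 eb.
Outer hash (tag): even-index sum = 517 mod 256 = 5; odd-index sum = 485 mod 256 = 229 → 05 e5.

05e5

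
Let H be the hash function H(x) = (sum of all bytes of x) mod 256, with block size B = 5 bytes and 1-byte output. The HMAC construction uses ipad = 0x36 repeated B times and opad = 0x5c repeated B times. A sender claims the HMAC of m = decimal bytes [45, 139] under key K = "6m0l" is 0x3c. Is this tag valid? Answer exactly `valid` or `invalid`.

valid

Key "6m0l" = 36 6d 30 6c is 4 bytes ≤ B = 5; zero-pad to 5 bytes: K' = 36 6d 30 6c 00.
K' ⊕ ipad = 00 5b 06 5a 36; K' ⊕ opad = 6a 31 6c 30 5c.
Inner hash: sum = 0+91+6+90+54+45+139 = 425; mod 256 = 169 → a9.
Outer hash (recomputed tag): sum = 106+49+108+48+92+169 = 572; mod 256 = 60 → 3c.
Recomputed tag = 3c; claimed = 3c → match.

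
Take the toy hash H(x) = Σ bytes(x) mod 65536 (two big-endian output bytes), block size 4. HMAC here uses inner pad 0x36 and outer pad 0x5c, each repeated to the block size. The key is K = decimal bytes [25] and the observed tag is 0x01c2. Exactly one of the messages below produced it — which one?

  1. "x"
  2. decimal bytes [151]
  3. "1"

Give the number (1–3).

Key decimal bytes [25] = 19 is 1 byte ≤ B = 4; zero-pad to 4 bytes: K' = 19 00 00 00.
K' ⊕ ipad = 2f 36 36 36; K' ⊕ opad = 45 5c 5c 5c.
m1: inner = H(2f 36 36 36 78) = 01 49; tag = H(45 5c 5c 5c 01 49) = 01a3
m2: inner = H(2f 36 36 36 97) = 01 68; tag = H(45 5c 5c 5c 01 68) = 01c2 ← matches
m3: inner = H(2f 36 36 36 31) = 01 02; tag = H(45 5c 5c 5c 01 02) = 015c

2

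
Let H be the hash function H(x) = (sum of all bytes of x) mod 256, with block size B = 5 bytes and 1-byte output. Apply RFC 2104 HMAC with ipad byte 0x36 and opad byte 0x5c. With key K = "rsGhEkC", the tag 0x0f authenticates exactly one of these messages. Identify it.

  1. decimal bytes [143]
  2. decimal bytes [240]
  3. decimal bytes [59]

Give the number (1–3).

Key "rsGhEkC" = 72 73 47 68 45 6b 43 is 7 bytes > B = 5, so hash it first: H(key) = 87, then zero-pad to 5 bytes: K' = 87 00 00 00 00.
K' ⊕ ipad = b1 36 36 36 36; K' ⊕ opad = db 5c 5c 5c 5c.
m1: inner = H(b1 36 36 36 36 8f) = 18; tag = H(db 5c 5c 5c 5c 18) = 63
m2: inner = H(b1 36 36 36 36 f0) = 79; tag = H(db 5c 5c 5c 5c 79) = c4
m3: inner = H(b1 36 36 36 36 3b) = c4; tag = H(db 5c 5c 5c 5c c4) = 0f ← matches

3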